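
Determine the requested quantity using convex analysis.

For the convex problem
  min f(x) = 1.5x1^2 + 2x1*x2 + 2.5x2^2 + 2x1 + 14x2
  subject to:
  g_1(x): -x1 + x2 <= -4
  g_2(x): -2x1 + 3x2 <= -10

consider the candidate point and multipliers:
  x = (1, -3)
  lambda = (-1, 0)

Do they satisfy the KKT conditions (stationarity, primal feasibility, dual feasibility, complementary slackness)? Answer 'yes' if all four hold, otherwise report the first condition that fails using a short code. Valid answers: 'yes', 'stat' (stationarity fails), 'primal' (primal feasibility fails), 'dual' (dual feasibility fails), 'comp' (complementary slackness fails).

Gradient of f: grad f(x) = Q x + c = (-1, 1)
Constraint values g_i(x) = a_i^T x - b_i:
  g_1((1, -3)) = 0
  g_2((1, -3)) = -1
Stationarity residual: grad f(x) + sum_i lambda_i a_i = (0, 0)
  -> stationarity OK
Primal feasibility (all g_i <= 0): OK
Dual feasibility (all lambda_i >= 0): FAILS
Complementary slackness (lambda_i * g_i(x) = 0 for all i): OK

Verdict: the first failing condition is dual_feasibility -> dual.

dual


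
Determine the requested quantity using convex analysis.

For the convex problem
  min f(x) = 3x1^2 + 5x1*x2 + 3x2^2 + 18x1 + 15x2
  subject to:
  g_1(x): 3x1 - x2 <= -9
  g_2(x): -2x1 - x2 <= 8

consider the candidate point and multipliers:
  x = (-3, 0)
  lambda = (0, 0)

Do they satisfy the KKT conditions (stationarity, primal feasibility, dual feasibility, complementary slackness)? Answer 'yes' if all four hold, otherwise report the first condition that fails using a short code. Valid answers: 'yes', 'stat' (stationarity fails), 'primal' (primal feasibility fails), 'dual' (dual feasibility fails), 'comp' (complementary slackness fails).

Gradient of f: grad f(x) = Q x + c = (0, 0)
Constraint values g_i(x) = a_i^T x - b_i:
  g_1((-3, 0)) = 0
  g_2((-3, 0)) = -2
Stationarity residual: grad f(x) + sum_i lambda_i a_i = (0, 0)
  -> stationarity OK
Primal feasibility (all g_i <= 0): OK
Dual feasibility (all lambda_i >= 0): OK
Complementary slackness (lambda_i * g_i(x) = 0 for all i): OK

Verdict: yes, KKT holds.

yes


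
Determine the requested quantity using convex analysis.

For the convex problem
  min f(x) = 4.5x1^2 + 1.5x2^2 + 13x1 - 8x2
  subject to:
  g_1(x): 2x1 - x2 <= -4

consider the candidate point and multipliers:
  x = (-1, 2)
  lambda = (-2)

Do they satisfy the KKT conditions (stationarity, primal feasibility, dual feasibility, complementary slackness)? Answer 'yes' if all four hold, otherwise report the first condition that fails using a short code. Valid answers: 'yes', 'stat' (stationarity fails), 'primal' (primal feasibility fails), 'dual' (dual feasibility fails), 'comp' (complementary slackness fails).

Gradient of f: grad f(x) = Q x + c = (4, -2)
Constraint values g_i(x) = a_i^T x - b_i:
  g_1((-1, 2)) = 0
Stationarity residual: grad f(x) + sum_i lambda_i a_i = (0, 0)
  -> stationarity OK
Primal feasibility (all g_i <= 0): OK
Dual feasibility (all lambda_i >= 0): FAILS
Complementary slackness (lambda_i * g_i(x) = 0 for all i): OK

Verdict: the first failing condition is dual_feasibility -> dual.

dual


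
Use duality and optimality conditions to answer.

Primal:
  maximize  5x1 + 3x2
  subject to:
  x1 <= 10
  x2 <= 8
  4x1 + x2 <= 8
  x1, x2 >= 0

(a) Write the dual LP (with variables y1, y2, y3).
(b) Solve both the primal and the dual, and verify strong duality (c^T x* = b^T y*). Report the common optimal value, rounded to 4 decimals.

The standard primal-dual pair for 'max c^T x s.t. A x <= b, x >= 0' is:
  Dual:  min b^T y  s.t.  A^T y >= c,  y >= 0.

So the dual LP is:
  minimize  10y1 + 8y2 + 8y3
  subject to:
    y1 + 4y3 >= 5
    y2 + y3 >= 3
    y1, y2, y3 >= 0

Solving the primal: x* = (0, 8).
  primal value c^T x* = 24.
Solving the dual: y* = (0, 1.75, 1.25).
  dual value b^T y* = 24.
Strong duality: c^T x* = b^T y*. Confirmed.

24


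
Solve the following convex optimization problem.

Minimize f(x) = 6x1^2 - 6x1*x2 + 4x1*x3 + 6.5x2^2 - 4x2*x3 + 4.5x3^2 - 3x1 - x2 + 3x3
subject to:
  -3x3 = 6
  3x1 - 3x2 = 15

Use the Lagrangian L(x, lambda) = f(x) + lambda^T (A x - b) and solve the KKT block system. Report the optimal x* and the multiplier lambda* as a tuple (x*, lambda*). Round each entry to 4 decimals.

Form the Lagrangian:
  L(x, lambda) = (1/2) x^T Q x + c^T x + lambda^T (A x - b)
Stationarity (grad_x L = 0): Q x + c + A^T lambda = 0.
Primal feasibility: A x = b.

This gives the KKT block system:
  [ Q   A^T ] [ x     ]   [-c ]
  [ A    0  ] [ lambda ] = [ b ]

Solving the linear system:
  x*      = (3, -2, -2)
  lambda* = (1.6667, -12.3333)
  f(x*)   = 81

x* = (3, -2, -2), lambda* = (1.6667, -12.3333)


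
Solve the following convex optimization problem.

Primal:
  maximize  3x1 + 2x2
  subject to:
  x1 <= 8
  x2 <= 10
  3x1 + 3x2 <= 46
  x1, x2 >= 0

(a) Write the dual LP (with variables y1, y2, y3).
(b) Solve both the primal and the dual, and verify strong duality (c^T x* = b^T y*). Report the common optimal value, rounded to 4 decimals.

The standard primal-dual pair for 'max c^T x s.t. A x <= b, x >= 0' is:
  Dual:  min b^T y  s.t.  A^T y >= c,  y >= 0.

So the dual LP is:
  minimize  8y1 + 10y2 + 46y3
  subject to:
    y1 + 3y3 >= 3
    y2 + 3y3 >= 2
    y1, y2, y3 >= 0

Solving the primal: x* = (8, 7.3333).
  primal value c^T x* = 38.6667.
Solving the dual: y* = (1, 0, 0.6667).
  dual value b^T y* = 38.6667.
Strong duality: c^T x* = b^T y*. Confirmed.

38.6667


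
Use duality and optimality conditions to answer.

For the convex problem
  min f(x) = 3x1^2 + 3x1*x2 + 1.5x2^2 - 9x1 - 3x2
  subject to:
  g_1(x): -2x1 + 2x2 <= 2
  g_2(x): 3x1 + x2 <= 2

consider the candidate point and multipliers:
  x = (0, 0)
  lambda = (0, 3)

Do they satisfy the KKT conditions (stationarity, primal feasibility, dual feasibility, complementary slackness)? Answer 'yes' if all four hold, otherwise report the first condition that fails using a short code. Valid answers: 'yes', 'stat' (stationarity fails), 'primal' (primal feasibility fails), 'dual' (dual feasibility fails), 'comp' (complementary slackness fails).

Gradient of f: grad f(x) = Q x + c = (-9, -3)
Constraint values g_i(x) = a_i^T x - b_i:
  g_1((0, 0)) = -2
  g_2((0, 0)) = -2
Stationarity residual: grad f(x) + sum_i lambda_i a_i = (0, 0)
  -> stationarity OK
Primal feasibility (all g_i <= 0): OK
Dual feasibility (all lambda_i >= 0): OK
Complementary slackness (lambda_i * g_i(x) = 0 for all i): FAILS

Verdict: the first failing condition is complementary_slackness -> comp.

comp


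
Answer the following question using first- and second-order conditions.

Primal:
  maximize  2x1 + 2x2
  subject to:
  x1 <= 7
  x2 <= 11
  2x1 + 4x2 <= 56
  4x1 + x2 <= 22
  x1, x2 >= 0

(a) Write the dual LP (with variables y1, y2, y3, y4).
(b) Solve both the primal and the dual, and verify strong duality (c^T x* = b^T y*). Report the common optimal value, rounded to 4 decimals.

The standard primal-dual pair for 'max c^T x s.t. A x <= b, x >= 0' is:
  Dual:  min b^T y  s.t.  A^T y >= c,  y >= 0.

So the dual LP is:
  minimize  7y1 + 11y2 + 56y3 + 22y4
  subject to:
    y1 + 2y3 + 4y4 >= 2
    y2 + 4y3 + y4 >= 2
    y1, y2, y3, y4 >= 0

Solving the primal: x* = (2.75, 11).
  primal value c^T x* = 27.5.
Solving the dual: y* = (0, 1.5, 0, 0.5).
  dual value b^T y* = 27.5.
Strong duality: c^T x* = b^T y*. Confirmed.

27.5


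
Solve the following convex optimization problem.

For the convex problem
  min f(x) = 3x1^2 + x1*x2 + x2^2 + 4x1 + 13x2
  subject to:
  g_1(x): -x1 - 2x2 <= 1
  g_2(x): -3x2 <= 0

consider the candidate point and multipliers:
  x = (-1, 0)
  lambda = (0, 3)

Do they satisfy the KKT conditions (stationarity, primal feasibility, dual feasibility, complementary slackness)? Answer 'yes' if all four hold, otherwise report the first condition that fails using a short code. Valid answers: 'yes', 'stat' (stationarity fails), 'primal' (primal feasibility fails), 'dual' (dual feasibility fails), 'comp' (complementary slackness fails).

Gradient of f: grad f(x) = Q x + c = (-2, 12)
Constraint values g_i(x) = a_i^T x - b_i:
  g_1((-1, 0)) = 0
  g_2((-1, 0)) = 0
Stationarity residual: grad f(x) + sum_i lambda_i a_i = (-2, 3)
  -> stationarity FAILS
Primal feasibility (all g_i <= 0): OK
Dual feasibility (all lambda_i >= 0): OK
Complementary slackness (lambda_i * g_i(x) = 0 for all i): OK

Verdict: the first failing condition is stationarity -> stat.

stat


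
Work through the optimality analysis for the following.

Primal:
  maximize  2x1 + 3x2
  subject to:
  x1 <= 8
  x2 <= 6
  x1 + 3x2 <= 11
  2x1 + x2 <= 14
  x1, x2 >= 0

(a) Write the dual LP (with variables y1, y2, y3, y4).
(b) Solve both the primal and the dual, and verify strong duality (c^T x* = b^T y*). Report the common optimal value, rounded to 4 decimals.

The standard primal-dual pair for 'max c^T x s.t. A x <= b, x >= 0' is:
  Dual:  min b^T y  s.t.  A^T y >= c,  y >= 0.

So the dual LP is:
  minimize  8y1 + 6y2 + 11y3 + 14y4
  subject to:
    y1 + y3 + 2y4 >= 2
    y2 + 3y3 + y4 >= 3
    y1, y2, y3, y4 >= 0

Solving the primal: x* = (6.2, 1.6).
  primal value c^T x* = 17.2.
Solving the dual: y* = (0, 0, 0.8, 0.6).
  dual value b^T y* = 17.2.
Strong duality: c^T x* = b^T y*. Confirmed.

17.2


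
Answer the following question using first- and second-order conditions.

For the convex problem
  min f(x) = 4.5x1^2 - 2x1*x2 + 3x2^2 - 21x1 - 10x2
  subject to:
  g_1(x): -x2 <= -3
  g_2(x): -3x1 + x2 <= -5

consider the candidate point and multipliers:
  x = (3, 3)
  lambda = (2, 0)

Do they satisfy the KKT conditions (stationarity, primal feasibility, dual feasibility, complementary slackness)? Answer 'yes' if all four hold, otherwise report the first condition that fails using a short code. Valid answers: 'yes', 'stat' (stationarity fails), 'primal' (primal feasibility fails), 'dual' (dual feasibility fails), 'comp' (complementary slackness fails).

Gradient of f: grad f(x) = Q x + c = (0, 2)
Constraint values g_i(x) = a_i^T x - b_i:
  g_1((3, 3)) = 0
  g_2((3, 3)) = -1
Stationarity residual: grad f(x) + sum_i lambda_i a_i = (0, 0)
  -> stationarity OK
Primal feasibility (all g_i <= 0): OK
Dual feasibility (all lambda_i >= 0): OK
Complementary slackness (lambda_i * g_i(x) = 0 for all i): OK

Verdict: yes, KKT holds.

yes


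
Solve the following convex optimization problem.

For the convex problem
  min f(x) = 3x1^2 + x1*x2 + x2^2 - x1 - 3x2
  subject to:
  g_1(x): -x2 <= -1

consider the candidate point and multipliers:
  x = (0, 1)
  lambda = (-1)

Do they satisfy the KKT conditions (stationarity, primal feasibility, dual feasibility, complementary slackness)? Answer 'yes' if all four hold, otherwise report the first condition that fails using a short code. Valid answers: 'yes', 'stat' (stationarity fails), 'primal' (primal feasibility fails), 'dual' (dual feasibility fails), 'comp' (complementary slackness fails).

Gradient of f: grad f(x) = Q x + c = (0, -1)
Constraint values g_i(x) = a_i^T x - b_i:
  g_1((0, 1)) = 0
Stationarity residual: grad f(x) + sum_i lambda_i a_i = (0, 0)
  -> stationarity OK
Primal feasibility (all g_i <= 0): OK
Dual feasibility (all lambda_i >= 0): FAILS
Complementary slackness (lambda_i * g_i(x) = 0 for all i): OK

Verdict: the first failing condition is dual_feasibility -> dual.

dual


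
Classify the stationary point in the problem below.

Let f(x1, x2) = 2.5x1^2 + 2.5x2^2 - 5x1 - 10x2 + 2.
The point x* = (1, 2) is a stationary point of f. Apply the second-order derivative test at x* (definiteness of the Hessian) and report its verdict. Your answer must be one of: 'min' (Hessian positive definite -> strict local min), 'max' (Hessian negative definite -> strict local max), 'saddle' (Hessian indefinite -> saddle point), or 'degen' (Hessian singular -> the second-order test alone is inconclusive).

Compute the Hessian H = grad^2 f:
  H = [[5, 0], [0, 5]]
Verify stationarity: grad f(x*) = H x* + g = (0, 0).
Eigenvalues of H: 5, 5.
Both eigenvalues > 0, so H is positive definite -> x* is a strict local min.

min


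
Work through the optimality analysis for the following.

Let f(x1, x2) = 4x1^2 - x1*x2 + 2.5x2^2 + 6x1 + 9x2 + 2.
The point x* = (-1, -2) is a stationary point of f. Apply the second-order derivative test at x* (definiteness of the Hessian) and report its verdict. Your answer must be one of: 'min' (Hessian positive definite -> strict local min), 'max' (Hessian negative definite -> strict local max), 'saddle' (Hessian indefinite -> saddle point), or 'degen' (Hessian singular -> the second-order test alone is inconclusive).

Compute the Hessian H = grad^2 f:
  H = [[8, -1], [-1, 5]]
Verify stationarity: grad f(x*) = H x* + g = (0, 0).
Eigenvalues of H: 4.6972, 8.3028.
Both eigenvalues > 0, so H is positive definite -> x* is a strict local min.

min


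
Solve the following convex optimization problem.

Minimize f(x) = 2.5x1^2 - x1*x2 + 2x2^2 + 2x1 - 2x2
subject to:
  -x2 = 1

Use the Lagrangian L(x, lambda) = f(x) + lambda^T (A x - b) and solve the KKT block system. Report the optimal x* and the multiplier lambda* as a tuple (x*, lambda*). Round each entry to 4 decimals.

Form the Lagrangian:
  L(x, lambda) = (1/2) x^T Q x + c^T x + lambda^T (A x - b)
Stationarity (grad_x L = 0): Q x + c + A^T lambda = 0.
Primal feasibility: A x = b.

This gives the KKT block system:
  [ Q   A^T ] [ x     ]   [-c ]
  [ A    0  ] [ lambda ] = [ b ]

Solving the linear system:
  x*      = (-0.6, -1)
  lambda* = (-5.4)
  f(x*)   = 3.1

x* = (-0.6, -1), lambda* = (-5.4)


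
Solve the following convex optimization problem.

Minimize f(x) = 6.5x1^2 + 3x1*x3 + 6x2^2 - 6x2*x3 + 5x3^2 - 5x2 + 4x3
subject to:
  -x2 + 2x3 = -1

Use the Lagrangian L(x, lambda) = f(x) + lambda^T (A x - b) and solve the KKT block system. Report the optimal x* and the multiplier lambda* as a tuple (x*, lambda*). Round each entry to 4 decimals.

Form the Lagrangian:
  L(x, lambda) = (1/2) x^T Q x + c^T x + lambda^T (A x - b)
Stationarity (grad_x L = 0): Q x + c + A^T lambda = 0.
Primal feasibility: A x = b.

This gives the KKT block system:
  [ Q   A^T ] [ x     ]   [-c ]
  [ A    0  ] [ lambda ] = [ b ]

Solving the linear system:
  x*      = (0.0831, 0.2794, -0.3603)
  lambda* = (0.515)
  f(x*)   = -1.1617

x* = (0.0831, 0.2794, -0.3603), lambda* = (0.515)


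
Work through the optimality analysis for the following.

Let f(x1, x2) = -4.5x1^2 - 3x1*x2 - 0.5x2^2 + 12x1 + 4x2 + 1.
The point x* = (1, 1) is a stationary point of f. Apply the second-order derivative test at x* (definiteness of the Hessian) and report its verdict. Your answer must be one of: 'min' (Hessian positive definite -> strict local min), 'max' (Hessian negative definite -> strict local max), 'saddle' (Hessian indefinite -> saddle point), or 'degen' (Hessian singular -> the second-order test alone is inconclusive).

Compute the Hessian H = grad^2 f:
  H = [[-9, -3], [-3, -1]]
Verify stationarity: grad f(x*) = H x* + g = (0, 0).
Eigenvalues of H: -10, 0.
H has a zero eigenvalue (singular; negative semidefinite but not definite), so H is neither positive definite, negative definite, nor indefinite. The second-order test alone is inconclusive -> degen.
(Indeed, f is constant along the null direction of H through x*, so x* is not a strict local extremum.)

degen


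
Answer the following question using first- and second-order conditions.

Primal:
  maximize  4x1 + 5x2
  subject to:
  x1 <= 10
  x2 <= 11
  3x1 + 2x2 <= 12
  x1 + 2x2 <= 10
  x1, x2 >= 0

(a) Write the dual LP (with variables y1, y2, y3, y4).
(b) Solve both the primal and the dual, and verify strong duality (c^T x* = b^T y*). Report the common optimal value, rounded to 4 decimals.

The standard primal-dual pair for 'max c^T x s.t. A x <= b, x >= 0' is:
  Dual:  min b^T y  s.t.  A^T y >= c,  y >= 0.

So the dual LP is:
  minimize  10y1 + 11y2 + 12y3 + 10y4
  subject to:
    y1 + 3y3 + y4 >= 4
    y2 + 2y3 + 2y4 >= 5
    y1, y2, y3, y4 >= 0

Solving the primal: x* = (1, 4.5).
  primal value c^T x* = 26.5.
Solving the dual: y* = (0, 0, 0.75, 1.75).
  dual value b^T y* = 26.5.
Strong duality: c^T x* = b^T y*. Confirmed.

26.5


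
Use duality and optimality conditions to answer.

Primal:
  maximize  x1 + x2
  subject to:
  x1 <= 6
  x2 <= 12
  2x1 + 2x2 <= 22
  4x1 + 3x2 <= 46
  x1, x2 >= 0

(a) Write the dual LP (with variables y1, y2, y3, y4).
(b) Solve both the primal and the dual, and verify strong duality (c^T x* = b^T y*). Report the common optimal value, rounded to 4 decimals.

The standard primal-dual pair for 'max c^T x s.t. A x <= b, x >= 0' is:
  Dual:  min b^T y  s.t.  A^T y >= c,  y >= 0.

So the dual LP is:
  minimize  6y1 + 12y2 + 22y3 + 46y4
  subject to:
    y1 + 2y3 + 4y4 >= 1
    y2 + 2y3 + 3y4 >= 1
    y1, y2, y3, y4 >= 0

Solving the primal: x* = (6, 5).
  primal value c^T x* = 11.
Solving the dual: y* = (0, 0, 0.5, 0).
  dual value b^T y* = 11.
Strong duality: c^T x* = b^T y*. Confirmed.

11


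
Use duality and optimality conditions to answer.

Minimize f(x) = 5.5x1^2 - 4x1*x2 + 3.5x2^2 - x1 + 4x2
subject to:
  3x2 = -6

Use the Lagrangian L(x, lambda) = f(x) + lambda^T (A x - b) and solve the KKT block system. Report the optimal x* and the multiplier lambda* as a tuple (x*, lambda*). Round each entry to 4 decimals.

Form the Lagrangian:
  L(x, lambda) = (1/2) x^T Q x + c^T x + lambda^T (A x - b)
Stationarity (grad_x L = 0): Q x + c + A^T lambda = 0.
Primal feasibility: A x = b.

This gives the KKT block system:
  [ Q   A^T ] [ x     ]   [-c ]
  [ A    0  ] [ lambda ] = [ b ]

Solving the linear system:
  x*      = (-0.6364, -2)
  lambda* = (2.4848)
  f(x*)   = 3.7727

x* = (-0.6364, -2), lambda* = (2.4848)


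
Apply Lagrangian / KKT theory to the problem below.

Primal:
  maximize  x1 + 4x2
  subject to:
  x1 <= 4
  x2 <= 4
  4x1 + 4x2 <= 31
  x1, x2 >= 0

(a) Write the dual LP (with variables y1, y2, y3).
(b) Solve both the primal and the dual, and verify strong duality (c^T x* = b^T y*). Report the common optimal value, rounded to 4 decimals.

The standard primal-dual pair for 'max c^T x s.t. A x <= b, x >= 0' is:
  Dual:  min b^T y  s.t.  A^T y >= c,  y >= 0.

So the dual LP is:
  minimize  4y1 + 4y2 + 31y3
  subject to:
    y1 + 4y3 >= 1
    y2 + 4y3 >= 4
    y1, y2, y3 >= 0

Solving the primal: x* = (3.75, 4).
  primal value c^T x* = 19.75.
Solving the dual: y* = (0, 3, 0.25).
  dual value b^T y* = 19.75.
Strong duality: c^T x* = b^T y*. Confirmed.

19.75


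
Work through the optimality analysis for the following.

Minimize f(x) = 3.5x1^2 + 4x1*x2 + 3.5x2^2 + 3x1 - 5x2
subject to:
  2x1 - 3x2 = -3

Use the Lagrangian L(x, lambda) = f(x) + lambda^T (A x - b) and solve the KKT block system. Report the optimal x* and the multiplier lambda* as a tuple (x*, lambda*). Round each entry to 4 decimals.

Form the Lagrangian:
  L(x, lambda) = (1/2) x^T Q x + c^T x + lambda^T (A x - b)
Stationarity (grad_x L = 0): Q x + c + A^T lambda = 0.
Primal feasibility: A x = b.

This gives the KKT block system:
  [ Q   A^T ] [ x     ]   [-c ]
  [ A    0  ] [ lambda ] = [ b ]

Solving the linear system:
  x*      = (-0.5396, 0.6403)
  lambda* = (-0.8921)
  f(x*)   = -3.7482

x* = (-0.5396, 0.6403), lambda* = (-0.8921)


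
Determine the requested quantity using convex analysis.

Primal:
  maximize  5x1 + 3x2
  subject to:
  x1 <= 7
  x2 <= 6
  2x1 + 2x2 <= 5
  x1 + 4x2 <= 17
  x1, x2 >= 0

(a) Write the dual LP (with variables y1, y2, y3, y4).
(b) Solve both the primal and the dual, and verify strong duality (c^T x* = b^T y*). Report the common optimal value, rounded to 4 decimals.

The standard primal-dual pair for 'max c^T x s.t. A x <= b, x >= 0' is:
  Dual:  min b^T y  s.t.  A^T y >= c,  y >= 0.

So the dual LP is:
  minimize  7y1 + 6y2 + 5y3 + 17y4
  subject to:
    y1 + 2y3 + y4 >= 5
    y2 + 2y3 + 4y4 >= 3
    y1, y2, y3, y4 >= 0

Solving the primal: x* = (2.5, 0).
  primal value c^T x* = 12.5.
Solving the dual: y* = (0, 0, 2.5, 0).
  dual value b^T y* = 12.5.
Strong duality: c^T x* = b^T y*. Confirmed.

12.5


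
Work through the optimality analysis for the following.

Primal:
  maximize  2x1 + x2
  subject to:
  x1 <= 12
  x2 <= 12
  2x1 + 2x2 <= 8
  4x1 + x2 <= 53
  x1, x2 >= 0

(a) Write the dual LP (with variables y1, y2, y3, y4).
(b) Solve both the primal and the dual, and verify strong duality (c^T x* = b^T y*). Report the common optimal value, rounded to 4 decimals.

The standard primal-dual pair for 'max c^T x s.t. A x <= b, x >= 0' is:
  Dual:  min b^T y  s.t.  A^T y >= c,  y >= 0.

So the dual LP is:
  minimize  12y1 + 12y2 + 8y3 + 53y4
  subject to:
    y1 + 2y3 + 4y4 >= 2
    y2 + 2y3 + y4 >= 1
    y1, y2, y3, y4 >= 0

Solving the primal: x* = (4, 0).
  primal value c^T x* = 8.
Solving the dual: y* = (0, 0, 1, 0).
  dual value b^T y* = 8.
Strong duality: c^T x* = b^T y*. Confirmed.

8


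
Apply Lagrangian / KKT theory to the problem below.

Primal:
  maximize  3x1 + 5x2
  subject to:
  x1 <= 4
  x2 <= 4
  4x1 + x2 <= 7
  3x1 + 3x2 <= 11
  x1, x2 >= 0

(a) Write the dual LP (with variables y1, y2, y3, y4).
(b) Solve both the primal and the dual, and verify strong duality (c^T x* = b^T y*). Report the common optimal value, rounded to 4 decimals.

The standard primal-dual pair for 'max c^T x s.t. A x <= b, x >= 0' is:
  Dual:  min b^T y  s.t.  A^T y >= c,  y >= 0.

So the dual LP is:
  minimize  4y1 + 4y2 + 7y3 + 11y4
  subject to:
    y1 + 4y3 + 3y4 >= 3
    y2 + y3 + 3y4 >= 5
    y1, y2, y3, y4 >= 0

Solving the primal: x* = (0, 3.6667).
  primal value c^T x* = 18.3333.
Solving the dual: y* = (0, 0, 0, 1.6667).
  dual value b^T y* = 18.3333.
Strong duality: c^T x* = b^T y*. Confirmed.

18.3333


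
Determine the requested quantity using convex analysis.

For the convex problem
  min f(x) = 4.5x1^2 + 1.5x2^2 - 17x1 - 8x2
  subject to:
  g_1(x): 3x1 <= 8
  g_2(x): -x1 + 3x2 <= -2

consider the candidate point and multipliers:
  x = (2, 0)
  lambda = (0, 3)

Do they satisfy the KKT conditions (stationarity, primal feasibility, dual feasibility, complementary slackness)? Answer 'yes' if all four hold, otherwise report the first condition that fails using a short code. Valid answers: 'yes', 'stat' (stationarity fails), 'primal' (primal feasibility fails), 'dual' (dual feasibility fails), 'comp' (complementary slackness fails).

Gradient of f: grad f(x) = Q x + c = (1, -8)
Constraint values g_i(x) = a_i^T x - b_i:
  g_1((2, 0)) = -2
  g_2((2, 0)) = 0
Stationarity residual: grad f(x) + sum_i lambda_i a_i = (-2, 1)
  -> stationarity FAILS
Primal feasibility (all g_i <= 0): OK
Dual feasibility (all lambda_i >= 0): OK
Complementary slackness (lambda_i * g_i(x) = 0 for all i): OK

Verdict: the first failing condition is stationarity -> stat.

stat


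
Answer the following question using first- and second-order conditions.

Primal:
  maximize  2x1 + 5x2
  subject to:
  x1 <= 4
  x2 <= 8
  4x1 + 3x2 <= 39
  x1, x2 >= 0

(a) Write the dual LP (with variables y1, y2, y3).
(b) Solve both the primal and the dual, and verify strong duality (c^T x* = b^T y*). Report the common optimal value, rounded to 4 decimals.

The standard primal-dual pair for 'max c^T x s.t. A x <= b, x >= 0' is:
  Dual:  min b^T y  s.t.  A^T y >= c,  y >= 0.

So the dual LP is:
  minimize  4y1 + 8y2 + 39y3
  subject to:
    y1 + 4y3 >= 2
    y2 + 3y3 >= 5
    y1, y2, y3 >= 0

Solving the primal: x* = (3.75, 8).
  primal value c^T x* = 47.5.
Solving the dual: y* = (0, 3.5, 0.5).
  dual value b^T y* = 47.5.
Strong duality: c^T x* = b^T y*. Confirmed.

47.5


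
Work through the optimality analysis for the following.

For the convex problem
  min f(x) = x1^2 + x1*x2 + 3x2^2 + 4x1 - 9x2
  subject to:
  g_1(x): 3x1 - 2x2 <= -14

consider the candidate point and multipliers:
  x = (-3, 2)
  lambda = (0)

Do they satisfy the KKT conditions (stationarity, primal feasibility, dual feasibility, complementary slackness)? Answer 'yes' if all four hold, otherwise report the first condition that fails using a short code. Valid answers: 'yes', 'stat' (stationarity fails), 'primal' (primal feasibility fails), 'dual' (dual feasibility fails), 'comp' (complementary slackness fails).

Gradient of f: grad f(x) = Q x + c = (0, 0)
Constraint values g_i(x) = a_i^T x - b_i:
  g_1((-3, 2)) = 1
Stationarity residual: grad f(x) + sum_i lambda_i a_i = (0, 0)
  -> stationarity OK
Primal feasibility (all g_i <= 0): FAILS
Dual feasibility (all lambda_i >= 0): OK
Complementary slackness (lambda_i * g_i(x) = 0 for all i): OK

Verdict: the first failing condition is primal_feasibility -> primal.

primal


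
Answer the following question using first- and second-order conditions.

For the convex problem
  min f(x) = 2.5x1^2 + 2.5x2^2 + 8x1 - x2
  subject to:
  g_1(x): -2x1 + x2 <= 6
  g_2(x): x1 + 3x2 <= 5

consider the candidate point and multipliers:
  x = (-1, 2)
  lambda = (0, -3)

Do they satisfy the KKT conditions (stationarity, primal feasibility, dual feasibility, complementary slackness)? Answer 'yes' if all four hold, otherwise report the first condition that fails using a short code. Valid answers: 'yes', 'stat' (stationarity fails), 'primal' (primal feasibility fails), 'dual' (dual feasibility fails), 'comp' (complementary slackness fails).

Gradient of f: grad f(x) = Q x + c = (3, 9)
Constraint values g_i(x) = a_i^T x - b_i:
  g_1((-1, 2)) = -2
  g_2((-1, 2)) = 0
Stationarity residual: grad f(x) + sum_i lambda_i a_i = (0, 0)
  -> stationarity OK
Primal feasibility (all g_i <= 0): OK
Dual feasibility (all lambda_i >= 0): FAILS
Complementary slackness (lambda_i * g_i(x) = 0 for all i): OK

Verdict: the first failing condition is dual_feasibility -> dual.

dual


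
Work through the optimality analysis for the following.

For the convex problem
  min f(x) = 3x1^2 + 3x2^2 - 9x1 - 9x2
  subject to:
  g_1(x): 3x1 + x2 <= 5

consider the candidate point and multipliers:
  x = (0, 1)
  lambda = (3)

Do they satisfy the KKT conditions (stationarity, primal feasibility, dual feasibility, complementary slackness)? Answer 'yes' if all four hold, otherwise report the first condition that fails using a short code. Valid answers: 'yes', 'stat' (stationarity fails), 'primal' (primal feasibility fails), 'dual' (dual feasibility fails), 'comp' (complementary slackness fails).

Gradient of f: grad f(x) = Q x + c = (-9, -3)
Constraint values g_i(x) = a_i^T x - b_i:
  g_1((0, 1)) = -4
Stationarity residual: grad f(x) + sum_i lambda_i a_i = (0, 0)
  -> stationarity OK
Primal feasibility (all g_i <= 0): OK
Dual feasibility (all lambda_i >= 0): OK
Complementary slackness (lambda_i * g_i(x) = 0 for all i): FAILS

Verdict: the first failing condition is complementary_slackness -> comp.

comp


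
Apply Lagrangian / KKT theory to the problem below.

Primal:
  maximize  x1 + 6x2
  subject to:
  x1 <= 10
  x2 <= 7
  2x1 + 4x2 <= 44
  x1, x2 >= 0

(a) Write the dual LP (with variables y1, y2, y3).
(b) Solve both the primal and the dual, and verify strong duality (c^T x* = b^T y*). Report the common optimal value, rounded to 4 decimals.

The standard primal-dual pair for 'max c^T x s.t. A x <= b, x >= 0' is:
  Dual:  min b^T y  s.t.  A^T y >= c,  y >= 0.

So the dual LP is:
  minimize  10y1 + 7y2 + 44y3
  subject to:
    y1 + 2y3 >= 1
    y2 + 4y3 >= 6
    y1, y2, y3 >= 0

Solving the primal: x* = (8, 7).
  primal value c^T x* = 50.
Solving the dual: y* = (0, 4, 0.5).
  dual value b^T y* = 50.
Strong duality: c^T x* = b^T y*. Confirmed.

50


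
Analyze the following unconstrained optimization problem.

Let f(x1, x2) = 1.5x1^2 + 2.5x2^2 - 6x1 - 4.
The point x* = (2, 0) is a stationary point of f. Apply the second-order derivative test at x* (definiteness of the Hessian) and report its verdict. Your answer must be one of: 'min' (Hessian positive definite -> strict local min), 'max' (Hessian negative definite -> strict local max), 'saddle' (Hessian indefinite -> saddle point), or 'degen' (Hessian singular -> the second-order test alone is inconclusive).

Compute the Hessian H = grad^2 f:
  H = [[3, 0], [0, 5]]
Verify stationarity: grad f(x*) = H x* + g = (0, 0).
Eigenvalues of H: 3, 5.
Both eigenvalues > 0, so H is positive definite -> x* is a strict local min.

min


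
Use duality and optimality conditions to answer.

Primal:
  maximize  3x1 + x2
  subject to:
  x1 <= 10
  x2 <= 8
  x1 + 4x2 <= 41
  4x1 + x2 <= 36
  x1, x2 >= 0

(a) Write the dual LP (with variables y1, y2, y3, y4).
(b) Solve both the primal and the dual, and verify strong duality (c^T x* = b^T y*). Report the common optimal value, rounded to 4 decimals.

The standard primal-dual pair for 'max c^T x s.t. A x <= b, x >= 0' is:
  Dual:  min b^T y  s.t.  A^T y >= c,  y >= 0.

So the dual LP is:
  minimize  10y1 + 8y2 + 41y3 + 36y4
  subject to:
    y1 + y3 + 4y4 >= 3
    y2 + 4y3 + y4 >= 1
    y1, y2, y3, y4 >= 0

Solving the primal: x* = (7, 8).
  primal value c^T x* = 29.
Solving the dual: y* = (0, 0.25, 0, 0.75).
  dual value b^T y* = 29.
Strong duality: c^T x* = b^T y*. Confirmed.

29


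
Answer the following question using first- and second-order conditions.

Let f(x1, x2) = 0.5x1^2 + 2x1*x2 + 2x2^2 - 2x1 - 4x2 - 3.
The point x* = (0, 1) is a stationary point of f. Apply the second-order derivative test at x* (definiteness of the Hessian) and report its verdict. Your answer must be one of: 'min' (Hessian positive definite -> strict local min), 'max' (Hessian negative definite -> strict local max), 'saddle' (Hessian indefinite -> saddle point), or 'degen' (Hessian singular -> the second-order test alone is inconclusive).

Compute the Hessian H = grad^2 f:
  H = [[1, 2], [2, 4]]
Verify stationarity: grad f(x*) = H x* + g = (0, 0).
Eigenvalues of H: 0, 5.
H has a zero eigenvalue (singular; positive semidefinite but not definite), so H is neither positive definite, negative definite, nor indefinite. The second-order test alone is inconclusive -> degen.
(Indeed, f is constant along the null direction of H through x*, so x* is not a strict local extremum.)

degen


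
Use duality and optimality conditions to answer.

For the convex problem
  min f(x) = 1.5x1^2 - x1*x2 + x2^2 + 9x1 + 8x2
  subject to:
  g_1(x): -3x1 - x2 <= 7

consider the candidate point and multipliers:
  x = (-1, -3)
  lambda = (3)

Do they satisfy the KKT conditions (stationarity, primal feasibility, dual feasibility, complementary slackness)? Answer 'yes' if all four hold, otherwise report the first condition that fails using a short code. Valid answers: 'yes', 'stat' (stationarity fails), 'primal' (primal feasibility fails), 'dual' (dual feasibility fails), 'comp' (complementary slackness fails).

Gradient of f: grad f(x) = Q x + c = (9, 3)
Constraint values g_i(x) = a_i^T x - b_i:
  g_1((-1, -3)) = -1
Stationarity residual: grad f(x) + sum_i lambda_i a_i = (0, 0)
  -> stationarity OK
Primal feasibility (all g_i <= 0): OK
Dual feasibility (all lambda_i >= 0): OK
Complementary slackness (lambda_i * g_i(x) = 0 for all i): FAILS

Verdict: the first failing condition is complementary_slackness -> comp.

comp


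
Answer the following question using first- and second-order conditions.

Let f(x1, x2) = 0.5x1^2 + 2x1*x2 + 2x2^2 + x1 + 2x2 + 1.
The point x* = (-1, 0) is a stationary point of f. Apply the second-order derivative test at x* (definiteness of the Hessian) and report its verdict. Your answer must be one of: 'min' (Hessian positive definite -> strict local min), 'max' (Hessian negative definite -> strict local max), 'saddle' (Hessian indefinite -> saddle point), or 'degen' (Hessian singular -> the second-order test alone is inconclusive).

Compute the Hessian H = grad^2 f:
  H = [[1, 2], [2, 4]]
Verify stationarity: grad f(x*) = H x* + g = (0, 0).
Eigenvalues of H: 0, 5.
H has a zero eigenvalue (singular; positive semidefinite but not definite), so H is neither positive definite, negative definite, nor indefinite. The second-order test alone is inconclusive -> degen.
(Indeed, f is constant along the null direction of H through x*, so x* is not a strict local extremum.)

degen


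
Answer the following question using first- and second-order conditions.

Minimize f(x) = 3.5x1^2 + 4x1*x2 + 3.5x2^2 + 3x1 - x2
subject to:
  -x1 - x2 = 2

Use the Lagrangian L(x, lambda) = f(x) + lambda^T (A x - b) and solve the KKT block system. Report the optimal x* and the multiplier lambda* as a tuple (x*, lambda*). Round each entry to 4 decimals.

Form the Lagrangian:
  L(x, lambda) = (1/2) x^T Q x + c^T x + lambda^T (A x - b)
Stationarity (grad_x L = 0): Q x + c + A^T lambda = 0.
Primal feasibility: A x = b.

This gives the KKT block system:
  [ Q   A^T ] [ x     ]   [-c ]
  [ A    0  ] [ lambda ] = [ b ]

Solving the linear system:
  x*      = (-1.6667, -0.3333)
  lambda* = (-10)
  f(x*)   = 7.6667

x* = (-1.6667, -0.3333), lambda* = (-10)


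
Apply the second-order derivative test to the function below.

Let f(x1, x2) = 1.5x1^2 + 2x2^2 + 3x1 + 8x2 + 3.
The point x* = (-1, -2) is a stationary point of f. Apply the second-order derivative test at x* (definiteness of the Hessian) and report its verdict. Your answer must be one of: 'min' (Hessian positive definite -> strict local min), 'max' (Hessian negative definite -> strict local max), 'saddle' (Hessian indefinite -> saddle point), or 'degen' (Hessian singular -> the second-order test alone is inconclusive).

Compute the Hessian H = grad^2 f:
  H = [[3, 0], [0, 4]]
Verify stationarity: grad f(x*) = H x* + g = (0, 0).
Eigenvalues of H: 3, 4.
Both eigenvalues > 0, so H is positive definite -> x* is a strict local min.

min


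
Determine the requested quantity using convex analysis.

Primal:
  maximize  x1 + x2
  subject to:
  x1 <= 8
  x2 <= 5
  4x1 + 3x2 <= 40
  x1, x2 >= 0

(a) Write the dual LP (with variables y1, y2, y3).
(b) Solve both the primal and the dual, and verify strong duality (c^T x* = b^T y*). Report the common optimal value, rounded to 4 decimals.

The standard primal-dual pair for 'max c^T x s.t. A x <= b, x >= 0' is:
  Dual:  min b^T y  s.t.  A^T y >= c,  y >= 0.

So the dual LP is:
  minimize  8y1 + 5y2 + 40y3
  subject to:
    y1 + 4y3 >= 1
    y2 + 3y3 >= 1
    y1, y2, y3 >= 0

Solving the primal: x* = (6.25, 5).
  primal value c^T x* = 11.25.
Solving the dual: y* = (0, 0.25, 0.25).
  dual value b^T y* = 11.25.
Strong duality: c^T x* = b^T y*. Confirmed.

11.25


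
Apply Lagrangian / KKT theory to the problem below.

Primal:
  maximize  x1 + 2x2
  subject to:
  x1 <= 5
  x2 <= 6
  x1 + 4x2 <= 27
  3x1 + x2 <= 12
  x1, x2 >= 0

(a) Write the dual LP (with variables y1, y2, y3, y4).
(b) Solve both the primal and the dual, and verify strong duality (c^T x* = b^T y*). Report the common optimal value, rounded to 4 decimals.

The standard primal-dual pair for 'max c^T x s.t. A x <= b, x >= 0' is:
  Dual:  min b^T y  s.t.  A^T y >= c,  y >= 0.

So the dual LP is:
  minimize  5y1 + 6y2 + 27y3 + 12y4
  subject to:
    y1 + y3 + 3y4 >= 1
    y2 + 4y3 + y4 >= 2
    y1, y2, y3, y4 >= 0

Solving the primal: x* = (2, 6).
  primal value c^T x* = 14.
Solving the dual: y* = (0, 1.6667, 0, 0.3333).
  dual value b^T y* = 14.
Strong duality: c^T x* = b^T y*. Confirmed.

14


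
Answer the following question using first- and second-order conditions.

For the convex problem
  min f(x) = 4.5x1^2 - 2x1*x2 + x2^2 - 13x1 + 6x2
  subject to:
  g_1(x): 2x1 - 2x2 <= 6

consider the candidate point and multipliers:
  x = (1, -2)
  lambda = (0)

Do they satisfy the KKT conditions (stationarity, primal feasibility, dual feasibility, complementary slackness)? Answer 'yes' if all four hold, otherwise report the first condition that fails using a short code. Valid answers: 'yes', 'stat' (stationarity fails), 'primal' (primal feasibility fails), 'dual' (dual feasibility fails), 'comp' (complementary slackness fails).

Gradient of f: grad f(x) = Q x + c = (0, 0)
Constraint values g_i(x) = a_i^T x - b_i:
  g_1((1, -2)) = 0
Stationarity residual: grad f(x) + sum_i lambda_i a_i = (0, 0)
  -> stationarity OK
Primal feasibility (all g_i <= 0): OK
Dual feasibility (all lambda_i >= 0): OK
Complementary slackness (lambda_i * g_i(x) = 0 for all i): OK

Verdict: yes, KKT holds.

yes


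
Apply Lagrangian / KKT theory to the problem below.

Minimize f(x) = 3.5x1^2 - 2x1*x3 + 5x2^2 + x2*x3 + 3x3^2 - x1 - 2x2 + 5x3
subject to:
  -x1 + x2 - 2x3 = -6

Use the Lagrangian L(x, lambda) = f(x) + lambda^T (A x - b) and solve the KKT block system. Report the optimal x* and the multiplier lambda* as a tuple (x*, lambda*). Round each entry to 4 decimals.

Form the Lagrangian:
  L(x, lambda) = (1/2) x^T Q x + c^T x + lambda^T (A x - b)
Stationarity (grad_x L = 0): Q x + c + A^T lambda = 0.
Primal feasibility: A x = b.

This gives the KKT block system:
  [ Q   A^T ] [ x     ]   [-c ]
  [ A    0  ] [ lambda ] = [ b ]

Solving the linear system:
  x*      = (1.5849, -0.6196, 1.8978)
  lambda* = (6.2986)
  f(x*)   = 23.4673

x* = (1.5849, -0.6196, 1.8978), lambda* = (6.2986)


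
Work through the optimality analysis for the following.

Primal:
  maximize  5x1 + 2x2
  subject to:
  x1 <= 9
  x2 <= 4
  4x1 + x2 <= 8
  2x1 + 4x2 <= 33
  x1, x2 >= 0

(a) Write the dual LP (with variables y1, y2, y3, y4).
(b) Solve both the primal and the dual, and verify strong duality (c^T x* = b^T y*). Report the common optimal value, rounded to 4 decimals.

The standard primal-dual pair for 'max c^T x s.t. A x <= b, x >= 0' is:
  Dual:  min b^T y  s.t.  A^T y >= c,  y >= 0.

So the dual LP is:
  minimize  9y1 + 4y2 + 8y3 + 33y4
  subject to:
    y1 + 4y3 + 2y4 >= 5
    y2 + y3 + 4y4 >= 2
    y1, y2, y3, y4 >= 0

Solving the primal: x* = (1, 4).
  primal value c^T x* = 13.
Solving the dual: y* = (0, 0.75, 1.25, 0).
  dual value b^T y* = 13.
Strong duality: c^T x* = b^T y*. Confirmed.

13


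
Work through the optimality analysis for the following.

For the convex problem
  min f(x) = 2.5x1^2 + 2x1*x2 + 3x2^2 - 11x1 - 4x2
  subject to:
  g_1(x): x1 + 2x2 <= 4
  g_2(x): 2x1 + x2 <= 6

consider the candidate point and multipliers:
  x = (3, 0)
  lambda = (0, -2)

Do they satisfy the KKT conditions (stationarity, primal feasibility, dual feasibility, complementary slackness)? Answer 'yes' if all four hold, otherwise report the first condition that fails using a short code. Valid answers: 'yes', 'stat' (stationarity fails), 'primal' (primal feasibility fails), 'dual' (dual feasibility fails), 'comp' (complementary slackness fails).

Gradient of f: grad f(x) = Q x + c = (4, 2)
Constraint values g_i(x) = a_i^T x - b_i:
  g_1((3, 0)) = -1
  g_2((3, 0)) = 0
Stationarity residual: grad f(x) + sum_i lambda_i a_i = (0, 0)
  -> stationarity OK
Primal feasibility (all g_i <= 0): OK
Dual feasibility (all lambda_i >= 0): FAILS
Complementary slackness (lambda_i * g_i(x) = 0 for all i): OK

Verdict: the first failing condition is dual_feasibility -> dual.

dual


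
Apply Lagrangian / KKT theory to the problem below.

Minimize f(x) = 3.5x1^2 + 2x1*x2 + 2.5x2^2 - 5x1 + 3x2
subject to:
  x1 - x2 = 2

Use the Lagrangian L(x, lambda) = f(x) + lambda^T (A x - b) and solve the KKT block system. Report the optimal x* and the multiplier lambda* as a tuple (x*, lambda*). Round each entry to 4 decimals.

Form the Lagrangian:
  L(x, lambda) = (1/2) x^T Q x + c^T x + lambda^T (A x - b)
Stationarity (grad_x L = 0): Q x + c + A^T lambda = 0.
Primal feasibility: A x = b.

This gives the KKT block system:
  [ Q   A^T ] [ x     ]   [-c ]
  [ A    0  ] [ lambda ] = [ b ]

Solving the linear system:
  x*      = (1, -1)
  lambda* = (0)
  f(x*)   = -4

x* = (1, -1), lambda* = (0)


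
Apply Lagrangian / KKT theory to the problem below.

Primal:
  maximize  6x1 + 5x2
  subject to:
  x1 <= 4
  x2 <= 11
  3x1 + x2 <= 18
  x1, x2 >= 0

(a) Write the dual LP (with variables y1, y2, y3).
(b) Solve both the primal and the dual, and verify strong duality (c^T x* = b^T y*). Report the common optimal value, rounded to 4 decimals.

The standard primal-dual pair for 'max c^T x s.t. A x <= b, x >= 0' is:
  Dual:  min b^T y  s.t.  A^T y >= c,  y >= 0.

So the dual LP is:
  minimize  4y1 + 11y2 + 18y3
  subject to:
    y1 + 3y3 >= 6
    y2 + y3 >= 5
    y1, y2, y3 >= 0

Solving the primal: x* = (2.3333, 11).
  primal value c^T x* = 69.
Solving the dual: y* = (0, 3, 2).
  dual value b^T y* = 69.
Strong duality: c^T x* = b^T y*. Confirmed.

69


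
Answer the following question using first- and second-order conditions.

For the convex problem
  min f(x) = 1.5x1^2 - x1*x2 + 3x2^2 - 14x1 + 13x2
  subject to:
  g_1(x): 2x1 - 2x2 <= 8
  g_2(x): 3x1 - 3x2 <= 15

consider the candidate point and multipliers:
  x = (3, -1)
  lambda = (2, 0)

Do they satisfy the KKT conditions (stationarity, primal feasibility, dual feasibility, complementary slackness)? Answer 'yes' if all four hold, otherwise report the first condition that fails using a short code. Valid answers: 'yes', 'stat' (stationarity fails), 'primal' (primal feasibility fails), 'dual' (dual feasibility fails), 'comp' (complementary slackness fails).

Gradient of f: grad f(x) = Q x + c = (-4, 4)
Constraint values g_i(x) = a_i^T x - b_i:
  g_1((3, -1)) = 0
  g_2((3, -1)) = -3
Stationarity residual: grad f(x) + sum_i lambda_i a_i = (0, 0)
  -> stationarity OK
Primal feasibility (all g_i <= 0): OK
Dual feasibility (all lambda_i >= 0): OK
Complementary slackness (lambda_i * g_i(x) = 0 for all i): OK

Verdict: yes, KKT holds.

yes
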